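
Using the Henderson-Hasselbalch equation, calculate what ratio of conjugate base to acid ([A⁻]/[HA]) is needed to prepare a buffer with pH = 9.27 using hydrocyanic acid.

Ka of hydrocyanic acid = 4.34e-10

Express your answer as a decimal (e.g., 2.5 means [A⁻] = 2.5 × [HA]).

pKa = -log(4.34e-10) = 9.3625. pH = pKa + log([A⁻]/[HA]), so log([A⁻]/[HA]) = pH − pKa = 9.27 − 9.3625 = -0.0925. [A⁻]/[HA] = 10^(-0.0925) = 0.808

[A⁻]/[HA] = 0.808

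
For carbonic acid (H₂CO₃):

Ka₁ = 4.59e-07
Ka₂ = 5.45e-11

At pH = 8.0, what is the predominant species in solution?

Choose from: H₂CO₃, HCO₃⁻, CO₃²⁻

pKa₁ = 6.34, pKa₂ = 10.26. For a polyprotic acid the predominant species crosses at each pKa: below pKa_n the protonated form dominates, above it the deprotonated form does. At pH = 8.0, the predominant species is HCO₃⁻.

HCO₃⁻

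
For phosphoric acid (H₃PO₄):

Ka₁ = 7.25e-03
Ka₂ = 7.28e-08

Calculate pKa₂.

pKa₂ = -log(Ka₂) = -log(7.28e-08) = 7.14.

pK_{a2} = 7.14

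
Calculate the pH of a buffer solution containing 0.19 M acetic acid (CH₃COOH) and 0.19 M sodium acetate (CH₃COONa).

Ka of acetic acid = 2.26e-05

pKa = -log(2.26e-05) = 4.65. pH = pKa + log([A⁻]/[HA]) = 4.65 + log(0.19/0.19)

pH = 4.65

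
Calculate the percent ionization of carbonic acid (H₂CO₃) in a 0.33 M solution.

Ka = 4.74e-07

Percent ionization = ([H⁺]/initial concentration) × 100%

Using Ka equilibrium: x² + Ka×x - Ka×C = 0. Solving: [H⁺] = 3.9526e-04. Percent = (3.9526e-04/0.33) × 100

Percent ionization = 0.12%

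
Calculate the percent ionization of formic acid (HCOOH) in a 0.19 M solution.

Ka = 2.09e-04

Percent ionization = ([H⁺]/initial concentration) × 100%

Using Ka equilibrium: x² + Ka×x - Ka×C = 0. Solving: [H⁺] = 6.1980e-03. Percent = (6.1980e-03/0.19) × 100

Percent ionization = 3.26%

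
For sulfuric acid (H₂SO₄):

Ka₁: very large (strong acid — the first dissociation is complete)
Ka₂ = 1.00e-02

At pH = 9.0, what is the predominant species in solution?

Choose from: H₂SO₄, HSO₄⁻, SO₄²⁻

The first dissociation is complete, so H₂SO₄ itself is never the predominant species in water; pKa₂ = -log(1.00e-02) = 2.00. For a polyprotic acid the predominant species crosses at each pKa: below pKa_n the protonated form dominates, above it the deprotonated form does. At pH = 9.0, the predominant species is SO₄²⁻.

SO₄²⁻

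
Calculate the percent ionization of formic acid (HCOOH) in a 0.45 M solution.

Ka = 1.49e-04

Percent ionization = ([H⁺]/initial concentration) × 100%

Using Ka equilibrium: x² + Ka×x - Ka×C = 0. Solving: [H⁺] = 8.1142e-03. Percent = (8.1142e-03/0.45) × 100

Percent ionization = 1.8%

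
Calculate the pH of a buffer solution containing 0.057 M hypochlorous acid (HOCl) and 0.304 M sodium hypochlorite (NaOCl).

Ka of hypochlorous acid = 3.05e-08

pKa = -log(3.05e-08) = 7.52. pH = pKa + log([A⁻]/[HA]) = 7.52 + log(0.304/0.057)

pH = 8.24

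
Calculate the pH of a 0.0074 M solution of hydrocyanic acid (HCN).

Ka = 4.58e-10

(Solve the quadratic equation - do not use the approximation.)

x² + Ka×x - Ka×C = 0. Using quadratic formula: [H⁺] = 1.8407e-06

pH = 5.74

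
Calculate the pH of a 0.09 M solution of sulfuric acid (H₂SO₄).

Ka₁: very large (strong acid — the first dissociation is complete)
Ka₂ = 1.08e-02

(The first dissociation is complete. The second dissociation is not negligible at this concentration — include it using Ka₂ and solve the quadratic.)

First dissociation is complete: [H⁺]₀ = [HSO₄⁻]₀ = C = 0.09 M. Second dissociation HSO₄⁻ ⇌ H⁺ + SO₄²⁻: let x = [SO₄²⁻]. Ka₂ = (C + x)·x / (C − x) = 1.08e-02 → x² + (C + Ka₂)·x − Ka₂·C = 0 → x² + 0.10080·x − 9.720e-04 = 0. x = (−0.10080 + √(0.10080² + 4 × 9.720e-04)) / 2 = 8.8635e-03 M. [H⁺] = C + x = 0.09 + 8.8635e-03 = 9.8863e-02 M. pH = -log(9.8863e-02) = 1.00.

pH = 1.00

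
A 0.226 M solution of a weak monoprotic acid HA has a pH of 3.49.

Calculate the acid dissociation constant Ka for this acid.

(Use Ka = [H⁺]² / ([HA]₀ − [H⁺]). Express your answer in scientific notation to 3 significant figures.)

[H⁺] = 10^(−pH) = 10^(−3.49) = 3.236e-04 M. For HA ⇌ H⁺ + A⁻, Ka = [H⁺][A⁻]/[HA] = [H⁺]² / ([HA]₀ − [H⁺]) = (3.236e-04)² / (0.226 − 3.236e-04) = 4.64e-07.

K_a = 4.64e-07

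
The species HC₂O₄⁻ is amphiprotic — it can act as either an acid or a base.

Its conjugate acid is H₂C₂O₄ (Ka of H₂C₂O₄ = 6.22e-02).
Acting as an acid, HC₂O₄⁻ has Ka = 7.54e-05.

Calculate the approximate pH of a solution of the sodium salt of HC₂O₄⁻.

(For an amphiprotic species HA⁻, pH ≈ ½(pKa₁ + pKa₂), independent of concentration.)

pKa₁ = -log(6.22e-02) = 1.21; pKa₂ = -log(7.54e-05) = 4.12. For an amphiprotic species, pH ≈ ½(pKa₁ + pKa₂) = ½(1.21 + 4.12) = 2.66.

pH = 2.66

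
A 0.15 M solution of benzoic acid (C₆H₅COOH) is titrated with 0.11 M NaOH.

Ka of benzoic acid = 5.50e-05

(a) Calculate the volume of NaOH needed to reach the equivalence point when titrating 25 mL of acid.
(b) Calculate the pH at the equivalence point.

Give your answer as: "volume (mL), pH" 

moles acid = 0.15 × 25/1000 = 0.00375 mol; V_base = moles/0.11 × 1000 = 34.1 mL. At equivalence only the conjugate base is present: [A⁻] = 0.00375/0.059 = 6.3462e-02 M. Kb = Kw/Ka = 1.82e-10; [OH⁻] = √(Kb × [A⁻]) = 3.3968e-06; pOH = 5.47; pH = 14 - pOH = 8.53.

V = 34.1 mL, pH = 8.53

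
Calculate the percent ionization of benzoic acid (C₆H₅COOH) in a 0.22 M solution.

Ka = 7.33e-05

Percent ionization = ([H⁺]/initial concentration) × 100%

Using Ka equilibrium: x² + Ka×x - Ka×C = 0. Solving: [H⁺] = 3.9792e-03. Percent = (3.9792e-03/0.22) × 100

Percent ionization = 1.81%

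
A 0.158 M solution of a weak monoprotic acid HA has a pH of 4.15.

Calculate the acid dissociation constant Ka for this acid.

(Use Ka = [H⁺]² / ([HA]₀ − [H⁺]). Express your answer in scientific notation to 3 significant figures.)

[H⁺] = 10^(−pH) = 10^(−4.15) = 7.079e-05 M. For HA ⇌ H⁺ + A⁻, Ka = [H⁺][A⁻]/[HA] = [H⁺]² / ([HA]₀ − [H⁺]) = (7.079e-05)² / (0.158 − 7.079e-05) = 3.17e-08.

K_a = 3.17e-08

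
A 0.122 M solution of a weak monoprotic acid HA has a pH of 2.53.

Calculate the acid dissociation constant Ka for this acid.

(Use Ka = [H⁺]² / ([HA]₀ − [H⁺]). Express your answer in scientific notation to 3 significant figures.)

[H⁺] = 10^(−pH) = 10^(−2.53) = 2.951e-03 M. For HA ⇌ H⁺ + A⁻, Ka = [H⁺][A⁻]/[HA] = [H⁺]² / ([HA]₀ − [H⁺]) = (2.951e-03)² / (0.122 − 2.951e-03) = 7.32e-05.

K_a = 7.32e-05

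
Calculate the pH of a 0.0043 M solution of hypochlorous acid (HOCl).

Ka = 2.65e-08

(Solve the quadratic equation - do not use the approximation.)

x² + Ka×x - Ka×C = 0. Using quadratic formula: [H⁺] = 1.0661e-05

pH = 4.97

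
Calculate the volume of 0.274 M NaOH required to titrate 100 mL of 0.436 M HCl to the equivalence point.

At equivalence: moles acid = moles base. moles HCl = 0.436 × 100/1000 = 0.0436 mol. V_base = moles / 0.274 × 1000 = 159.1 mL.

V_{base} = 159.1 mL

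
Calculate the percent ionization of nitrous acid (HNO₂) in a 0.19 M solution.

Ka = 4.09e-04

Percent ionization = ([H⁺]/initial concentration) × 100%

Using Ka equilibrium: x² + Ka×x - Ka×C = 0. Solving: [H⁺] = 8.6132e-03. Percent = (8.6132e-03/0.19) × 100

Percent ionization = 4.53%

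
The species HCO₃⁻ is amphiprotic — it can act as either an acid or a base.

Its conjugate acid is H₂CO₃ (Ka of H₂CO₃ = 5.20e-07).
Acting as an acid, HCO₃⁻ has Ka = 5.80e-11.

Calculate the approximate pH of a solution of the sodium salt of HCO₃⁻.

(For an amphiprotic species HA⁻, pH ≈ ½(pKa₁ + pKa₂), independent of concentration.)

pKa₁ = -log(5.20e-07) = 6.28; pKa₂ = -log(5.80e-11) = 10.24. For an amphiprotic species, pH ≈ ½(pKa₁ + pKa₂) = ½(6.28 + 10.24) = 8.26.

pH = 8.26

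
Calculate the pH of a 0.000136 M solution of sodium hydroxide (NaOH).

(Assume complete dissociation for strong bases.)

[OH⁻] = 0.000136 M for strong base. pOH = -log[OH⁻] = 3.87, pH = 14 - pOH

pH = 10.13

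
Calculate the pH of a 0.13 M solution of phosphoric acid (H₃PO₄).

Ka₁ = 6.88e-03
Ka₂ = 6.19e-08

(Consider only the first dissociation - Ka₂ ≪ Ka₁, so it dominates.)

First dissociation dominates. From Ka₁ = [H⁺][HA⁻]/[H₂A], x² + Ka₁·x − Ka₁·C = 0 with C = 0.13 M and Ka₁ = 6.88e-03. Solving: [H⁺] = (−Ka₁ + √(Ka₁² + 4·Ka₁·C)) / 2 = 2.6664e-02 M. pH = -log(2.6664e-02) = 1.57.

pH = 1.57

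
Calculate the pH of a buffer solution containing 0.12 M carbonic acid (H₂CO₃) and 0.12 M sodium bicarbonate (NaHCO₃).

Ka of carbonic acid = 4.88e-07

pKa = -log(4.88e-07) = 6.31. pH = pKa + log([A⁻]/[HA]) = 6.31 + log(0.12/0.12)

pH = 6.31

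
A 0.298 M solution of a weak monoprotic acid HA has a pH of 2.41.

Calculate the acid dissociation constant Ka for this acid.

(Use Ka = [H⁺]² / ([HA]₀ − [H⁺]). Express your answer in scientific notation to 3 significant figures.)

[H⁺] = 10^(−pH) = 10^(−2.41) = 3.890e-03 M. For HA ⇌ H⁺ + A⁻, Ka = [H⁺][A⁻]/[HA] = [H⁺]² / ([HA]₀ − [H⁺]) = (3.890e-03)² / (0.298 − 3.890e-03) = 5.15e-05.

K_a = 5.15e-05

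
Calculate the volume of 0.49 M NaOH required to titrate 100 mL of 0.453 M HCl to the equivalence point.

At equivalence: moles acid = moles base. moles HCl = 0.453 × 100/1000 = 0.0453 mol. V_base = moles / 0.49 × 1000 = 92.4 mL.

V_{base} = 92.4 mL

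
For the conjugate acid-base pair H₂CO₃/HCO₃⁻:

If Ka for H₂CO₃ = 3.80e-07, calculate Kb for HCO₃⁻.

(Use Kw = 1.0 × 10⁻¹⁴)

For a conjugate pair Ka × Kb = Kw, so Kb = Kw/Ka = 1.0 × 10⁻¹⁴ / 3.80e-07 = 2.63e-08.

K_b = 2.63e-08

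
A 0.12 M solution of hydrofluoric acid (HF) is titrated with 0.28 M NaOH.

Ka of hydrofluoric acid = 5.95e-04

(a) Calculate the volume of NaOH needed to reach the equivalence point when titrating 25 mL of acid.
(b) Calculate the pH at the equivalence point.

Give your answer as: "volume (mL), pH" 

moles acid = 0.12 × 25/1000 = 0.003 mol; V_base = moles/0.28 × 1000 = 10.7 mL. At equivalence only the conjugate base is present: [A⁻] = 0.003/0.036 = 8.4000e-02 M. Kb = Kw/Ka = 1.68e-11; [OH⁻] = √(Kb × [A⁻]) = 1.1882e-06; pOH = 5.93; pH = 14 - pOH = 8.07.

V = 10.7 mL, pH = 8.07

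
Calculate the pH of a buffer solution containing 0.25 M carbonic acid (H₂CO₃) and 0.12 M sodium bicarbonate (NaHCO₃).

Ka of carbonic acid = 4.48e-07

pKa = -log(4.48e-07) = 6.35. pH = pKa + log([A⁻]/[HA]) = 6.35 + log(0.12/0.25)

pH = 6.03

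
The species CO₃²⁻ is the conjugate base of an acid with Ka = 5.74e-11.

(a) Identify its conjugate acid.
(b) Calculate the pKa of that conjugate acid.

(a) The conjugate acid is formed by adding one H⁺ to CO₃²⁻, giving HCO₃⁻. (b) pKa = -log(Ka) = -log(5.74e-11) = 10.24.

Conjugate acid: HCO₃⁻; pK_a = 10.24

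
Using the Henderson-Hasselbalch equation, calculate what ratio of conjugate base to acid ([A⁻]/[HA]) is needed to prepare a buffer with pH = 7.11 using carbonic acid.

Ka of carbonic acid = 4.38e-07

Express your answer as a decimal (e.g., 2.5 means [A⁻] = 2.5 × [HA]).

pKa = -log(4.38e-07) = 6.3585. pH = pKa + log([A⁻]/[HA]), so log([A⁻]/[HA]) = pH − pKa = 7.11 − 6.3585 = 0.7515. [A⁻]/[HA] = 10^(0.7515) = 5.64

[A⁻]/[HA] = 5.64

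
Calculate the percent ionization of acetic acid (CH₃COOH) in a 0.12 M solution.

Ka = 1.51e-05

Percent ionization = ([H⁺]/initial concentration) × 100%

Using Ka equilibrium: x² + Ka×x - Ka×C = 0. Solving: [H⁺] = 1.3386e-03. Percent = (1.3386e-03/0.12) × 100

Percent ionization = 1.12%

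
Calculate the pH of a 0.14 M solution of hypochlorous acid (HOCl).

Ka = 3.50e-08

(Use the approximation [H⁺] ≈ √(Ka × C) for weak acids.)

[H⁺] = √(Ka × C) = √(3.50e-08 × 0.14) = 7.0000e-05. pH = -log(7.0000e-05)

pH = 4.15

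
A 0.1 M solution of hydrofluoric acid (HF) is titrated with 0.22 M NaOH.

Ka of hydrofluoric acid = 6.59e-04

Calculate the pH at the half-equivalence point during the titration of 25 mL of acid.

At half-equivalence [HA] = [A⁻], so Henderson-Hasselbalch gives pH = pKa = -log(6.59e-04) = 3.18.

pH = pKa = 3.18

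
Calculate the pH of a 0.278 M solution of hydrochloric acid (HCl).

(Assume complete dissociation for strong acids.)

[H⁺] = 0.278 M for strong acid. pH = -log[H⁺] = -log(0.278)

pH = 0.56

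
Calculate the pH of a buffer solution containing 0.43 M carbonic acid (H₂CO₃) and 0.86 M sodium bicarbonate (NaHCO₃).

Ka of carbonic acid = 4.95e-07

pKa = -log(4.95e-07) = 6.31. pH = pKa + log([A⁻]/[HA]) = 6.31 + log(0.86/0.43)

pH = 6.61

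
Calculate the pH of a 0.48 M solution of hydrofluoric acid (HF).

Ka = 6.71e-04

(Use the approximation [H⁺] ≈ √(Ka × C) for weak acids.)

[H⁺] = √(Ka × C) = √(6.71e-04 × 0.48) = 1.7947e-02. pH = -log(1.7947e-02)

pH = 1.75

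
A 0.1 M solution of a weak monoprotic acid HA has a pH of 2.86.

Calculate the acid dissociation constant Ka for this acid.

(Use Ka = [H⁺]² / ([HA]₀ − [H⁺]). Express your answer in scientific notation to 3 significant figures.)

[H⁺] = 10^(−pH) = 10^(−2.86) = 1.380e-03 M. For HA ⇌ H⁺ + A⁻, Ka = [H⁺][A⁻]/[HA] = [H⁺]² / ([HA]₀ − [H⁺]) = (1.380e-03)² / (0.1 − 1.380e-03) = 1.93e-05.

K_a = 1.93e-05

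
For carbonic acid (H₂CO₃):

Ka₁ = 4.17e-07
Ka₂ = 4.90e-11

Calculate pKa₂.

pKa₂ = -log(Ka₂) = -log(4.90e-11) = 10.31.

pK_{a2} = 10.31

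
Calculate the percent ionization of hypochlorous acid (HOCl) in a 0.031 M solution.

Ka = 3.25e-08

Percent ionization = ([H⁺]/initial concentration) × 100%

Using Ka equilibrium: x² + Ka×x - Ka×C = 0. Solving: [H⁺] = 3.1725e-05. Percent = (3.1725e-05/0.031) × 100

Percent ionization = 0.102%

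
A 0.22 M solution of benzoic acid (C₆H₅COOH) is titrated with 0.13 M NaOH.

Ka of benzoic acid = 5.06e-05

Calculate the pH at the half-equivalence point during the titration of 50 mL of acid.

At half-equivalence [HA] = [A⁻], so Henderson-Hasselbalch gives pH = pKa = -log(5.06e-05) = 4.30.

pH = pKa = 4.30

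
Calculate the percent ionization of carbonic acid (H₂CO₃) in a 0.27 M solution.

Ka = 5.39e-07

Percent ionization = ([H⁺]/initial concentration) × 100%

Using Ka equilibrium: x² + Ka×x - Ka×C = 0. Solving: [H⁺] = 3.8121e-04. Percent = (3.8121e-04/0.27) × 100

Percent ionization = 0.141%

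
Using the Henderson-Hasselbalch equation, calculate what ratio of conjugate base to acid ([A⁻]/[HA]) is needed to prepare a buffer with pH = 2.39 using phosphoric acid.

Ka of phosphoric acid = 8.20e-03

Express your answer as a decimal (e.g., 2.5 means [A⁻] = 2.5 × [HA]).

pKa = -log(8.20e-03) = 2.0862. pH = pKa + log([A⁻]/[HA]), so log([A⁻]/[HA]) = pH − pKa = 2.39 − 2.0862 = 0.3038. [A⁻]/[HA] = 10^(0.3038) = 2.01

[A⁻]/[HA] = 2.01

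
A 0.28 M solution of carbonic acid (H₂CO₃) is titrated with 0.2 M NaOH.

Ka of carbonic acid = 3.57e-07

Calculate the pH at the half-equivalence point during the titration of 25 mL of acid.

At half-equivalence [HA] = [A⁻], so Henderson-Hasselbalch gives pH = pKa = -log(3.57e-07) = 6.45.

pH = pKa = 6.45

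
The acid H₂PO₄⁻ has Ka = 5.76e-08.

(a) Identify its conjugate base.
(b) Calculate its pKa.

(a) The conjugate base is formed by removing one H⁺ from H₂PO₄⁻, giving HPO₄²⁻. (b) pKa = -log(Ka) = -log(5.76e-08) = 7.24.

Conjugate base: HPO₄²⁻; pK_a = 7.24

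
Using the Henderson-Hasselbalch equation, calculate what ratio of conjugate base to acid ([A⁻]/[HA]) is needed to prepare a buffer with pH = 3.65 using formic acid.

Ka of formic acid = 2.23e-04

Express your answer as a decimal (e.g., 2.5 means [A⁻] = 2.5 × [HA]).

pKa = -log(2.23e-04) = 3.6517. pH = pKa + log([A⁻]/[HA]), so log([A⁻]/[HA]) = pH − pKa = 3.65 − 3.6517 = -0.0017. [A⁻]/[HA] = 10^(-0.0017) = 0.996

[A⁻]/[HA] = 0.996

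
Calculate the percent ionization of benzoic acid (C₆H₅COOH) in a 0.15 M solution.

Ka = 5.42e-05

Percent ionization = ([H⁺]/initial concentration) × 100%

Using Ka equilibrium: x² + Ka×x - Ka×C = 0. Solving: [H⁺] = 2.8243e-03. Percent = (2.8243e-03/0.15) × 100

Percent ionization = 1.88%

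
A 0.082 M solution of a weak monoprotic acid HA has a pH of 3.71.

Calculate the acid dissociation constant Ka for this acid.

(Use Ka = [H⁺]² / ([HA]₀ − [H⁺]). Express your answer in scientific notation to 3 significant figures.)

[H⁺] = 10^(−pH) = 10^(−3.71) = 1.950e-04 M. For HA ⇌ H⁺ + A⁻, Ka = [H⁺][A⁻]/[HA] = [H⁺]² / ([HA]₀ − [H⁺]) = (1.950e-04)² / (0.082 − 1.950e-04) = 4.65e-07.

K_a = 4.65e-07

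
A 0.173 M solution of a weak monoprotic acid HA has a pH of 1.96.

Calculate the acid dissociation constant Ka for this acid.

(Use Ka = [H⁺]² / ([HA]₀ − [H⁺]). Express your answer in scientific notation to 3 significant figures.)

[H⁺] = 10^(−pH) = 10^(−1.96) = 1.096e-02 M. For HA ⇌ H⁺ + A⁻, Ka = [H⁺][A⁻]/[HA] = [H⁺]² / ([HA]₀ − [H⁺]) = (1.096e-02)² / (0.173 − 1.096e-02) = 7.42e-04.

K_a = 7.42e-04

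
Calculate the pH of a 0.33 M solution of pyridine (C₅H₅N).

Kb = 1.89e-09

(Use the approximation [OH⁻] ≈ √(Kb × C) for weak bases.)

[OH⁻] = √(Kb × C) = √(1.89e-09 × 0.33) = 2.4974e-05. pOH = 4.60, pH = 14 - pOH

pH = 9.40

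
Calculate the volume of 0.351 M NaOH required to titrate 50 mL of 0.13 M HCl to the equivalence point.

At equivalence: moles acid = moles base. moles HCl = 0.13 × 50/1000 = 0.0065 mol. V_base = moles / 0.351 × 1000 = 18.5 mL.

V_{base} = 18.5 mL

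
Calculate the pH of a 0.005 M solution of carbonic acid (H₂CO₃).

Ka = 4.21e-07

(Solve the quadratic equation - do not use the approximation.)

x² + Ka×x - Ka×C = 0. Using quadratic formula: [H⁺] = 4.5670e-05

pH = 4.34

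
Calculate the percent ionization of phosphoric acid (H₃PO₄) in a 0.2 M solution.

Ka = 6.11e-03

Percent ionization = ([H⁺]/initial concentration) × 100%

Using Ka equilibrium: x² + Ka×x - Ka×C = 0. Solving: [H⁺] = 3.2035e-02. Percent = (3.2035e-02/0.2) × 100

Percent ionization = 16%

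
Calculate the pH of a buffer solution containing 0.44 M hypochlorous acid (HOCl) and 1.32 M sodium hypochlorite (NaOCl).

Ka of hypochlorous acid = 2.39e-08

pKa = -log(2.39e-08) = 7.62. pH = pKa + log([A⁻]/[HA]) = 7.62 + log(1.32/0.44)

pH = 8.10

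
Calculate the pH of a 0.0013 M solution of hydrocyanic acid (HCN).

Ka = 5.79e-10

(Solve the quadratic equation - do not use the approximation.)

x² + Ka×x - Ka×C = 0. Using quadratic formula: [H⁺] = 8.6729e-07

pH = 6.06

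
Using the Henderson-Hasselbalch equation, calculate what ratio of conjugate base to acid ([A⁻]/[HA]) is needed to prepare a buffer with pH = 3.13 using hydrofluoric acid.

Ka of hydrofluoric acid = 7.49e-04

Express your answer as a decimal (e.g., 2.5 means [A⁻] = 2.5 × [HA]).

pKa = -log(7.49e-04) = 3.1255. pH = pKa + log([A⁻]/[HA]), so log([A⁻]/[HA]) = pH − pKa = 3.13 − 3.1255 = 0.0045. [A⁻]/[HA] = 10^(0.0045) = 1.01

[A⁻]/[HA] = 1.01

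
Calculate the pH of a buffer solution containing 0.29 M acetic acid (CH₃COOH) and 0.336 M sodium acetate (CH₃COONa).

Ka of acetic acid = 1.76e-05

pKa = -log(1.76e-05) = 4.75. pH = pKa + log([A⁻]/[HA]) = 4.75 + log(0.336/0.29)

pH = 4.82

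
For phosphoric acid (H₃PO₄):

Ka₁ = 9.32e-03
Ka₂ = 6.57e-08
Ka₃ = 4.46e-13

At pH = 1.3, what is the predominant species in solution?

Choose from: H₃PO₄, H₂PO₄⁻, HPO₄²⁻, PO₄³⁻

pKa₁ = 2.03, pKa₂ = 7.18, pKa₃ = 12.35. For a polyprotic acid the predominant species crosses at each pKa: below pKa_n the protonated form dominates, above it the deprotonated form does. At pH = 1.3, the predominant species is H₃PO₄.

H₃PO₄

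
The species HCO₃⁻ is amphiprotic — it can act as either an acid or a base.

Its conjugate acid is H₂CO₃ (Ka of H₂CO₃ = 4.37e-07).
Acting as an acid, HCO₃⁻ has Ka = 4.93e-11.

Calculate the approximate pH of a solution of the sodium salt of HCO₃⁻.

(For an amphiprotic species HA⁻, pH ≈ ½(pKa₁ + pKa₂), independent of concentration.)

pKa₁ = -log(4.37e-07) = 6.36; pKa₂ = -log(4.93e-11) = 10.31. For an amphiprotic species, pH ≈ ½(pKa₁ + pKa₂) = ½(6.36 + 10.31) = 8.33.

pH = 8.33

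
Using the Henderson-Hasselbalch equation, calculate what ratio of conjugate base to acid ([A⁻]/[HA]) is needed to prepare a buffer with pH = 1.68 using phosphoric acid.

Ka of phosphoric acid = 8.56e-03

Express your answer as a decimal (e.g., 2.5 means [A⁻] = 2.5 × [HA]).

pKa = -log(8.56e-03) = 2.0675. pH = pKa + log([A⁻]/[HA]), so log([A⁻]/[HA]) = pH − pKa = 1.68 − 2.0675 = -0.3875. [A⁻]/[HA] = 10^(-0.3875) = 0.410

[A⁻]/[HA] = 0.410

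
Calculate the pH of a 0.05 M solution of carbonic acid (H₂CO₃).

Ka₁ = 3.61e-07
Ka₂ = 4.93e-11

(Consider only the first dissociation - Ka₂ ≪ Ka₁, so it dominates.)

First dissociation dominates. From Ka₁ = [H⁺][HA⁻]/[H₂A], x² + Ka₁·x − Ka₁·C = 0 with C = 0.05 M and Ka₁ = 3.61e-07. Solving: [H⁺] = (−Ka₁ + √(Ka₁² + 4·Ka₁·C)) / 2 = 1.3417e-04 M. pH = -log(1.3417e-04) = 3.87.

pH = 3.87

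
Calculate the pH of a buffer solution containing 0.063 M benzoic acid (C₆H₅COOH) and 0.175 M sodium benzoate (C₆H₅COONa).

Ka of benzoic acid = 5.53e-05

pKa = -log(5.53e-05) = 4.26. pH = pKa + log([A⁻]/[HA]) = 4.26 + log(0.175/0.063)

pH = 4.70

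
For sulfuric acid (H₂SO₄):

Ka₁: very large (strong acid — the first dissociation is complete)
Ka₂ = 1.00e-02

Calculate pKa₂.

pKa₂ = -log(Ka₂) = -log(1.00e-02) = 2.00.

pK_{a2} = 2.00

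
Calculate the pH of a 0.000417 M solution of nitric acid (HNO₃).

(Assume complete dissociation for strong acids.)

[H⁺] = 0.000417 M for strong acid. pH = -log[H⁺] = -log(0.000417)

pH = 3.38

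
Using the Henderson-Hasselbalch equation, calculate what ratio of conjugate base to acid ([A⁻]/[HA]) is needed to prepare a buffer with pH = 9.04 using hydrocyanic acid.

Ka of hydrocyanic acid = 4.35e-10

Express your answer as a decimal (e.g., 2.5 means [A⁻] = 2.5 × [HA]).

pKa = -log(4.35e-10) = 9.3615. pH = pKa + log([A⁻]/[HA]), so log([A⁻]/[HA]) = pH − pKa = 9.04 − 9.3615 = -0.3215. [A⁻]/[HA] = 10^(-0.3215) = 0.477

[A⁻]/[HA] = 0.477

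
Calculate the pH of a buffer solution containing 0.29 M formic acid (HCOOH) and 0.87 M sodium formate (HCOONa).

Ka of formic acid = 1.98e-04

pKa = -log(1.98e-04) = 3.70. pH = pKa + log([A⁻]/[HA]) = 3.70 + log(0.87/0.29)

pH = 4.18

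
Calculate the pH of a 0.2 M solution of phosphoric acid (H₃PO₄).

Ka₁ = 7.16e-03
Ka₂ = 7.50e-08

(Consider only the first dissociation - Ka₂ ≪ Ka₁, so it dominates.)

First dissociation dominates. From Ka₁ = [H⁺][HA⁻]/[H₂A], x² + Ka₁·x − Ka₁·C = 0 with C = 0.2 M and Ka₁ = 7.16e-03. Solving: [H⁺] = (−Ka₁ + √(Ka₁² + 4·Ka₁·C)) / 2 = 3.4431e-02 M. pH = -log(3.4431e-02) = 1.46.

pH = 1.46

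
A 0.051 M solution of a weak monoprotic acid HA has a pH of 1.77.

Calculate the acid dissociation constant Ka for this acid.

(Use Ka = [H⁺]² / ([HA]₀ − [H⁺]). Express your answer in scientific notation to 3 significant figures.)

[H⁺] = 10^(−pH) = 10^(−1.77) = 1.698e-02 M. For HA ⇌ H⁺ + A⁻, Ka = [H⁺][A⁻]/[HA] = [H⁺]² / ([HA]₀ − [H⁺]) = (1.698e-02)² / (0.051 − 1.698e-02) = 8.48e-03.

K_a = 8.48e-03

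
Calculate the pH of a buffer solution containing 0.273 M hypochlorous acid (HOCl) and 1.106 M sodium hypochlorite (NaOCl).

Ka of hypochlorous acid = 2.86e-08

pKa = -log(2.86e-08) = 7.54. pH = pKa + log([A⁻]/[HA]) = 7.54 + log(1.106/0.273)

pH = 8.15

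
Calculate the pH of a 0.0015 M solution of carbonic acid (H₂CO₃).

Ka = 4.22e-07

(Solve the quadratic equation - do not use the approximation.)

x² + Ka×x - Ka×C = 0. Using quadratic formula: [H⁺] = 2.4949e-05

pH = 4.60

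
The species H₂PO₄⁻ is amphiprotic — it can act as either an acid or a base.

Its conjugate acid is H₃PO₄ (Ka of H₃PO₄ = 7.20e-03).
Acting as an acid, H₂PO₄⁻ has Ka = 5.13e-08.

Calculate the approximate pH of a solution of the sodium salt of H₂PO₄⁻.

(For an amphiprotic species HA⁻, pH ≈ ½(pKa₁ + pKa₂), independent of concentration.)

pKa₁ = -log(7.20e-03) = 2.14; pKa₂ = -log(5.13e-08) = 7.29. For an amphiprotic species, pH ≈ ½(pKa₁ + pKa₂) = ½(2.14 + 7.29) = 4.72.

pH = 4.72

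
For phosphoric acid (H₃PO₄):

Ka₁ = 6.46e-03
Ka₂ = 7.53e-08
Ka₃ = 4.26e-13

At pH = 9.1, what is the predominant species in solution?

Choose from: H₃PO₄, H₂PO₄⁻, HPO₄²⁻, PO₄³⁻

pKa₁ = 2.19, pKa₂ = 7.12, pKa₃ = 12.37. For a polyprotic acid the predominant species crosses at each pKa: below pKa_n the protonated form dominates, above it the deprotonated form does. At pH = 9.1, the predominant species is HPO₄²⁻.

HPO₄²⁻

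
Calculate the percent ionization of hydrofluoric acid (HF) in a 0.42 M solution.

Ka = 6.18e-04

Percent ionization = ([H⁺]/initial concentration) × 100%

Using Ka equilibrium: x² + Ka×x - Ka×C = 0. Solving: [H⁺] = 1.5805e-02. Percent = (1.5805e-02/0.42) × 100

Percent ionization = 3.76%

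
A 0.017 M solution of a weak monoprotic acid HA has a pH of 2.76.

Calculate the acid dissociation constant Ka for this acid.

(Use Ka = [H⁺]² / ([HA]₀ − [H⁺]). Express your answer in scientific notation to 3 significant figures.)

[H⁺] = 10^(−pH) = 10^(−2.76) = 1.738e-03 M. For HA ⇌ H⁺ + A⁻, Ka = [H⁺][A⁻]/[HA] = [H⁺]² / ([HA]₀ − [H⁺]) = (1.738e-03)² / (0.017 − 1.738e-03) = 1.98e-04.

K_a = 1.98e-04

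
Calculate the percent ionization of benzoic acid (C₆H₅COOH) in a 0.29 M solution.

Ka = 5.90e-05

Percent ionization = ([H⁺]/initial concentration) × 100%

Using Ka equilibrium: x² + Ka×x - Ka×C = 0. Solving: [H⁺] = 4.1070e-03. Percent = (4.1070e-03/0.29) × 100

Percent ionization = 1.42%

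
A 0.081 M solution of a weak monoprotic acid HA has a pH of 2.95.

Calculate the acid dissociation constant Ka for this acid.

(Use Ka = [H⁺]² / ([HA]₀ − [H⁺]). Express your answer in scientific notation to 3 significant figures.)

[H⁺] = 10^(−pH) = 10^(−2.95) = 1.122e-03 M. For HA ⇌ H⁺ + A⁻, Ka = [H⁺][A⁻]/[HA] = [H⁺]² / ([HA]₀ − [H⁺]) = (1.122e-03)² / (0.081 − 1.122e-03) = 1.58e-05.

K_a = 1.58e-05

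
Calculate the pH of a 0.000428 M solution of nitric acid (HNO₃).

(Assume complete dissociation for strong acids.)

[H⁺] = 0.000428 M for strong acid. pH = -log[H⁺] = -log(0.000428)

pH = 3.37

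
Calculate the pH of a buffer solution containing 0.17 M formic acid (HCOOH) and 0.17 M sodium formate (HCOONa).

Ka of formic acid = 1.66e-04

pKa = -log(1.66e-04) = 3.78. pH = pKa + log([A⁻]/[HA]) = 3.78 + log(0.17/0.17)

pH = 3.78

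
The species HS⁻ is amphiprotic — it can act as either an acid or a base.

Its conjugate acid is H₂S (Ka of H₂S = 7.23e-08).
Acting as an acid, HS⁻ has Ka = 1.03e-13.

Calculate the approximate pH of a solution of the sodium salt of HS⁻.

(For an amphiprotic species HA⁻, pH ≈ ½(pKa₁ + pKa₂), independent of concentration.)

pKa₁ = -log(7.23e-08) = 7.14; pKa₂ = -log(1.03e-13) = 12.99. For an amphiprotic species, pH ≈ ½(pKa₁ + pKa₂) = ½(7.14 + 12.99) = 10.06.

pH = 10.06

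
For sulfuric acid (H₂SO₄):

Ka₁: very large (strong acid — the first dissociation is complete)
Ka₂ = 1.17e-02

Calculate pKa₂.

pKa₂ = -log(Ka₂) = -log(1.17e-02) = 1.93.

pK_{a2} = 1.93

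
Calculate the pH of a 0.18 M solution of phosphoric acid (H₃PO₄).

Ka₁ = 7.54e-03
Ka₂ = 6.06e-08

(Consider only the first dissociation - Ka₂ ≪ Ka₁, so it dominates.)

First dissociation dominates. From Ka₁ = [H⁺][HA⁻]/[H₂A], x² + Ka₁·x − Ka₁·C = 0 with C = 0.18 M and Ka₁ = 7.54e-03. Solving: [H⁺] = (−Ka₁ + √(Ka₁² + 4·Ka₁·C)) / 2 = 3.3263e-02 M. pH = -log(3.3263e-02) = 1.48.

pH = 1.48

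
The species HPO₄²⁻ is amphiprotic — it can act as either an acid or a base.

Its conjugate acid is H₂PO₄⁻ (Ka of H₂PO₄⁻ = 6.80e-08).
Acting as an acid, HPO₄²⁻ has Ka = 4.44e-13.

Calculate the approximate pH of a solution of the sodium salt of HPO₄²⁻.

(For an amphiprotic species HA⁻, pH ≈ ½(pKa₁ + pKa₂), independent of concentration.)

pKa₁ = -log(6.80e-08) = 7.17; pKa₂ = -log(4.44e-13) = 12.35. For an amphiprotic species, pH ≈ ½(pKa₁ + pKa₂) = ½(7.17 + 12.35) = 9.76.

pH = 9.76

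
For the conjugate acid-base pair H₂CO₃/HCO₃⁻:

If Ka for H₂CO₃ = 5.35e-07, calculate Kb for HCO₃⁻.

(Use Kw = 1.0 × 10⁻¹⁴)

For a conjugate pair Ka × Kb = Kw, so Kb = Kw/Ka = 1.0 × 10⁻¹⁴ / 5.35e-07 = 1.87e-08.

K_b = 1.87e-08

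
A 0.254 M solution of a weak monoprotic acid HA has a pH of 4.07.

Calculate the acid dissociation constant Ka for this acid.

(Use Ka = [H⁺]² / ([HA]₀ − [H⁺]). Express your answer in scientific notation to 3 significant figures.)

[H⁺] = 10^(−pH) = 10^(−4.07) = 8.511e-05 M. For HA ⇌ H⁺ + A⁻, Ka = [H⁺][A⁻]/[HA] = [H⁺]² / ([HA]₀ − [H⁺]) = (8.511e-05)² / (0.254 − 8.511e-05) = 2.85e-08.

K_a = 2.85e-08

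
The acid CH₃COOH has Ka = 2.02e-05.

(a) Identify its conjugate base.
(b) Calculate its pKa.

(a) The conjugate base is formed by removing one H⁺ from CH₃COOH, giving CH₃COO⁻. (b) pKa = -log(Ka) = -log(2.02e-05) = 4.69.

Conjugate base: CH₃COO⁻; pK_a = 4.69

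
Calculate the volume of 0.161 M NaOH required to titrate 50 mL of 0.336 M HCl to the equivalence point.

At equivalence: moles acid = moles base. moles HCl = 0.336 × 50/1000 = 0.0168 mol. V_base = moles / 0.161 × 1000 = 104.3 mL.

V_{base} = 104.3 mL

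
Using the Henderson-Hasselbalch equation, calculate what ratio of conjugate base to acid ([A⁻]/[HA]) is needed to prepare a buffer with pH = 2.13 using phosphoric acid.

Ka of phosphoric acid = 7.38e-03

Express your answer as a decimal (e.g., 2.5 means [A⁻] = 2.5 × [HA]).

pKa = -log(7.38e-03) = 2.1319. pH = pKa + log([A⁻]/[HA]), so log([A⁻]/[HA]) = pH − pKa = 2.13 − 2.1319 = -0.0019. [A⁻]/[HA] = 10^(-0.0019) = 0.996

[A⁻]/[HA] = 0.996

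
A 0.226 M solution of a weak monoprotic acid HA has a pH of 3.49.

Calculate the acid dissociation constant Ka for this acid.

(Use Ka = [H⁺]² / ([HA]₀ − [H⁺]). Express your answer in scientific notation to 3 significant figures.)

[H⁺] = 10^(−pH) = 10^(−3.49) = 3.236e-04 M. For HA ⇌ H⁺ + A⁻, Ka = [H⁺][A⁻]/[HA] = [H⁺]² / ([HA]₀ − [H⁺]) = (3.236e-04)² / (0.226 − 3.236e-04) = 4.64e-07.

K_a = 4.64e-07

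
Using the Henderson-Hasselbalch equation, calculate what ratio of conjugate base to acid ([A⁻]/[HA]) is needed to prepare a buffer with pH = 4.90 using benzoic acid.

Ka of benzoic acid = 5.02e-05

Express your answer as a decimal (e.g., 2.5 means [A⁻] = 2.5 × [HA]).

pKa = -log(5.02e-05) = 4.2993. pH = pKa + log([A⁻]/[HA]), so log([A⁻]/[HA]) = pH − pKa = 4.90 − 4.2993 = 0.6007. [A⁻]/[HA] = 10^(0.6007) = 3.99

[A⁻]/[HA] = 3.99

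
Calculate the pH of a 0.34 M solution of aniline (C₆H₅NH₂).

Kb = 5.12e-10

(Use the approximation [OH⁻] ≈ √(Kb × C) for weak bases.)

[OH⁻] = √(Kb × C) = √(5.12e-10 × 0.34) = 1.3194e-05. pOH = 4.88, pH = 14 - pOH

pH = 9.12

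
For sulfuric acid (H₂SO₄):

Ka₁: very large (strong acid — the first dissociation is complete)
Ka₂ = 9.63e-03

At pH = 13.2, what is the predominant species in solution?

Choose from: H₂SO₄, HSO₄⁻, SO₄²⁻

The first dissociation is complete, so H₂SO₄ itself is never the predominant species in water; pKa₂ = -log(9.63e-03) = 2.02. For a polyprotic acid the predominant species crosses at each pKa: below pKa_n the protonated form dominates, above it the deprotonated form does. At pH = 13.2, the predominant species is SO₄²⁻.

SO₄²⁻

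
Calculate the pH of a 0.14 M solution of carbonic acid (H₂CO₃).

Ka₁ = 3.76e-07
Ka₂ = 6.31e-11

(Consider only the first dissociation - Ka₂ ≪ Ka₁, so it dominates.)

First dissociation dominates. From Ka₁ = [H⁺][HA⁻]/[H₂A], x² + Ka₁·x − Ka₁·C = 0 with C = 0.14 M and Ka₁ = 3.76e-07. Solving: [H⁺] = (−Ka₁ + √(Ka₁² + 4·Ka₁·C)) / 2 = 2.2925e-04 M. pH = -log(2.2925e-04) = 3.64.

pH = 3.64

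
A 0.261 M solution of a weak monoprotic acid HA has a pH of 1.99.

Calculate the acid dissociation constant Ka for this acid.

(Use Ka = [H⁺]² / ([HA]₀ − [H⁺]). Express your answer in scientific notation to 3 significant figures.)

[H⁺] = 10^(−pH) = 10^(−1.99) = 1.023e-02 M. For HA ⇌ H⁺ + A⁻, Ka = [H⁺][A⁻]/[HA] = [H⁺]² / ([HA]₀ − [H⁺]) = (1.023e-02)² / (0.261 − 1.023e-02) = 4.18e-04.

K_a = 4.18e-04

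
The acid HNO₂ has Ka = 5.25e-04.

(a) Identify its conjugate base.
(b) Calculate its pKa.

(a) The conjugate base is formed by removing one H⁺ from HNO₂, giving NO₂⁻. (b) pKa = -log(Ka) = -log(5.25e-04) = 3.28.

Conjugate base: NO₂⁻; pK_a = 3.28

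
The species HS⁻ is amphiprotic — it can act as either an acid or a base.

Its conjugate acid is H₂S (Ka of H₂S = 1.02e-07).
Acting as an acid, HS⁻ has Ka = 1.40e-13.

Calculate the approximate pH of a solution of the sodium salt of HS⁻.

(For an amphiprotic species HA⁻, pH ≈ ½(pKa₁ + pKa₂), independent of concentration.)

pKa₁ = -log(1.02e-07) = 6.99; pKa₂ = -log(1.40e-13) = 12.85. For an amphiprotic species, pH ≈ ½(pKa₁ + pKa₂) = ½(6.99 + 12.85) = 9.92.

pH = 9.92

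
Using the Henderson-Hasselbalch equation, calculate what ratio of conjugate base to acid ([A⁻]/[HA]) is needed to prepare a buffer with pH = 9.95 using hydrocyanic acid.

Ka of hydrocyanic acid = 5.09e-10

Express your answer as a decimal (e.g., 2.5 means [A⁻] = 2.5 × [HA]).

pKa = -log(5.09e-10) = 9.2933. pH = pKa + log([A⁻]/[HA]), so log([A⁻]/[HA]) = pH − pKa = 9.95 − 9.2933 = 0.6567. [A⁻]/[HA] = 10^(0.6567) = 4.54

[A⁻]/[HA] = 4.54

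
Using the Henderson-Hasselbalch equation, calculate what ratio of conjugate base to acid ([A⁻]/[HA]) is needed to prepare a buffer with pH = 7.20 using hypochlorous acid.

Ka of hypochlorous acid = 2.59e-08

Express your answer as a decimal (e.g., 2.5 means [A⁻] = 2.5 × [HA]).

pKa = -log(2.59e-08) = 7.5867. pH = pKa + log([A⁻]/[HA]), so log([A⁻]/[HA]) = pH − pKa = 7.20 − 7.5867 = -0.3867. [A⁻]/[HA] = 10^(-0.3867) = 0.410

[A⁻]/[HA] = 0.410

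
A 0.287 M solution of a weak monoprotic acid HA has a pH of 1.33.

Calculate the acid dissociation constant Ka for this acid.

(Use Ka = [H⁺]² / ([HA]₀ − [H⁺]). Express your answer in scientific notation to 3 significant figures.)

[H⁺] = 10^(−pH) = 10^(−1.33) = 4.677e-02 M. For HA ⇌ H⁺ + A⁻, Ka = [H⁺][A⁻]/[HA] = [H⁺]² / ([HA]₀ − [H⁺]) = (4.677e-02)² / (0.287 − 4.677e-02) = 9.11e-03.

K_a = 9.11e-03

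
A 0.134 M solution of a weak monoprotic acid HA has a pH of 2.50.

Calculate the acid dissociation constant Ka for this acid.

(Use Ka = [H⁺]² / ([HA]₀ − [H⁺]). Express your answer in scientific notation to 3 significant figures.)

[H⁺] = 10^(−pH) = 10^(−2.50) = 3.162e-03 M. For HA ⇌ H⁺ + A⁻, Ka = [H⁺][A⁻]/[HA] = [H⁺]² / ([HA]₀ − [H⁺]) = (3.162e-03)² / (0.134 − 3.162e-03) = 7.64e-05.

K_a = 7.64e-05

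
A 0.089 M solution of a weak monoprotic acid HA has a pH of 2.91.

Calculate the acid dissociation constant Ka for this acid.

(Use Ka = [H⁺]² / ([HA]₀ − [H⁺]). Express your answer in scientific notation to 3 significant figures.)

[H⁺] = 10^(−pH) = 10^(−2.91) = 1.230e-03 M. For HA ⇌ H⁺ + A⁻, Ka = [H⁺][A⁻]/[HA] = [H⁺]² / ([HA]₀ − [H⁺]) = (1.230e-03)² / (0.089 − 1.230e-03) = 1.72e-05.

K_a = 1.72e-05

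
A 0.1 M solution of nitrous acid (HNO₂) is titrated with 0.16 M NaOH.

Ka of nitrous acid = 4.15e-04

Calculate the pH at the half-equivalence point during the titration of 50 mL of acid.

At half-equivalence [HA] = [A⁻], so Henderson-Hasselbalch gives pH = pKa = -log(4.15e-04) = 3.38.

pH = pKa = 3.38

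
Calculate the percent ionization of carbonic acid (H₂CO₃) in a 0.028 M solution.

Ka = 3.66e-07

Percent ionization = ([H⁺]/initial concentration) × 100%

Using Ka equilibrium: x² + Ka×x - Ka×C = 0. Solving: [H⁺] = 1.0105e-04. Percent = (1.0105e-04/0.028) × 100

Percent ionization = 0.361%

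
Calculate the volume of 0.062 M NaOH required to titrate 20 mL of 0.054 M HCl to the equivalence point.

At equivalence: moles acid = moles base. moles HCl = 0.054 × 20/1000 = 0.00108 mol. V_base = moles / 0.062 × 1000 = 17.4 mL.

V_{base} = 17.4 mL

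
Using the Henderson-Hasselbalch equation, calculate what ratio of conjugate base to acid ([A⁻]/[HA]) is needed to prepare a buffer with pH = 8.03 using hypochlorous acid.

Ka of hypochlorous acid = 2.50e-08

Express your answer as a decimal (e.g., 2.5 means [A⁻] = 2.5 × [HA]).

pKa = -log(2.50e-08) = 7.6021. pH = pKa + log([A⁻]/[HA]), so log([A⁻]/[HA]) = pH − pKa = 8.03 − 7.6021 = 0.4279. [A⁻]/[HA] = 10^(0.4279) = 2.68

[A⁻]/[HA] = 2.68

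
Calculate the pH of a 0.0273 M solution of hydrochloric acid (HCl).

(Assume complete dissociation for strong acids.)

[H⁺] = 0.0273 M for strong acid. pH = -log[H⁺] = -log(0.0273)

pH = 1.56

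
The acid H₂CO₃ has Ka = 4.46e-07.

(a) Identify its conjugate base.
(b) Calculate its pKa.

(a) The conjugate base is formed by removing one H⁺ from H₂CO₃, giving HCO₃⁻. (b) pKa = -log(Ka) = -log(4.46e-07) = 6.35.

Conjugate base: HCO₃⁻; pK_a = 6.35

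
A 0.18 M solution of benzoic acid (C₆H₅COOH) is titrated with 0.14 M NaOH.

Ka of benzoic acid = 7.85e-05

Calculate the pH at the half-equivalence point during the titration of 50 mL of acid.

At half-equivalence [HA] = [A⁻], so Henderson-Hasselbalch gives pH = pKa = -log(7.85e-05) = 4.11.

pH = pKa = 4.11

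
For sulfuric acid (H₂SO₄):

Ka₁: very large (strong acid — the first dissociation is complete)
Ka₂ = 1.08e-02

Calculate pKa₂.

pKa₂ = -log(Ka₂) = -log(1.08e-02) = 1.97.

pK_{a2} = 1.97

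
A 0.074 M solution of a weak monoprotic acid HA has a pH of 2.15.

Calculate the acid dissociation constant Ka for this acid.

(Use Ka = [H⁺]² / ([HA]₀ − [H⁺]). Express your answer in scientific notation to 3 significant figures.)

[H⁺] = 10^(−pH) = 10^(−2.15) = 7.079e-03 M. For HA ⇌ H⁺ + A⁻, Ka = [H⁺][A⁻]/[HA] = [H⁺]² / ([HA]₀ − [H⁺]) = (7.079e-03)² / (0.074 − 7.079e-03) = 7.49e-04.

K_a = 7.49e-04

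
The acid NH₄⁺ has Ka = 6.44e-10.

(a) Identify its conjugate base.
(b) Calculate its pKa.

(a) The conjugate base is formed by removing one H⁺ from NH₄⁺, giving NH₃. (b) pKa = -log(Ka) = -log(6.44e-10) = 9.19.

Conjugate base: NH₃; pK_a = 9.19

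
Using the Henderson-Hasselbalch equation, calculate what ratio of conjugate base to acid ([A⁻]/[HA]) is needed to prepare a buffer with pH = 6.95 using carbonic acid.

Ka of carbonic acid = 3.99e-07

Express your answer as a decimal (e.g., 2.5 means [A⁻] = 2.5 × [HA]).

pKa = -log(3.99e-07) = 6.3990. pH = pKa + log([A⁻]/[HA]), so log([A⁻]/[HA]) = pH − pKa = 6.95 − 6.3990 = 0.5510. [A⁻]/[HA] = 10^(0.5510) = 3.56

[A⁻]/[HA] = 3.56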